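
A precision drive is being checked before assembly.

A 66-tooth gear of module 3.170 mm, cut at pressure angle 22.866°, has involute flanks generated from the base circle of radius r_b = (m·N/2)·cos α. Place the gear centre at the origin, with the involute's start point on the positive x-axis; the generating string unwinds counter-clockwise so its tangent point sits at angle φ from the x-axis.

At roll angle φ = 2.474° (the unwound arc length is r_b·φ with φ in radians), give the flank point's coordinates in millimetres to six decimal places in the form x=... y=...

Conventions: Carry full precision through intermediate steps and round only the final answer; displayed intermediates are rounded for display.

topology: single-mesh involute geometry — m = 3.170, N = 66
pitch radius r_p = m·N/2 = 3.170·66/2 = 104.610000
base radius r_b = r_p·cos α = 104.610000·cos 22.866° = 96.389344
roll angle φ = 2.474° = 0.04317945 rad
x = r_b·(cos φ + φ·sin φ) = 96.479159
y = r_b·(sin φ − φ·cos φ) = 0.002586

x=96.479159 y=0.002586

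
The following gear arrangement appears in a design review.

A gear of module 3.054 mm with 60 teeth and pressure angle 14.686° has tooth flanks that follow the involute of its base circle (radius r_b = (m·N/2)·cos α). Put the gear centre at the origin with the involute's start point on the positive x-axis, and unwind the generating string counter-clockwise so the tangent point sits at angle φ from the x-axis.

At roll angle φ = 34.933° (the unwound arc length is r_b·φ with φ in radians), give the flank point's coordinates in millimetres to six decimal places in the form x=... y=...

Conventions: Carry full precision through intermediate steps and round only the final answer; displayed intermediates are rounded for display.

x=103.599807 y=6.449895

single-mesh involute tooth geometry (60T wheel at module 3.054)
pitch radius r_p = m·N/2 = 3.054·60/2 = 91.620000
base radius r_b = r_p·cos α = 91.620000·cos 14.686° = 88.626750
roll angle φ = 34.933° = 0.60969587 rad
x = r_b·(cos φ + φ·sin φ) = 103.599807
y = r_b·(sin φ − φ·cos φ) = 6.449895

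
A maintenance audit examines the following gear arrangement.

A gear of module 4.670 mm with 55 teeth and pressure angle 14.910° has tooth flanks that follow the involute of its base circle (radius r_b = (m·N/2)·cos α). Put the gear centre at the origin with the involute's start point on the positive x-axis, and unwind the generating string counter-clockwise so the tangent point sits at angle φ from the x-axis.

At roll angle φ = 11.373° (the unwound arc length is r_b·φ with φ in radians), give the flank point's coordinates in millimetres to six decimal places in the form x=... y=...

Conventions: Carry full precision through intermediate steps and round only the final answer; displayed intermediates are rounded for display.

x=126.521893 y=0.322255

class = single-mesh tooth geometry [base-circle involute, m = 4.670, 55T]
pitch radius r_p = m·N/2 = 4.670·55/2 = 128.425000
base radius r_b = r_p·cos α = 128.425000·cos 14.910° = 124.101083
roll angle φ = 11.373° = 0.19849630 rad
x = r_b·(cos φ + φ·sin φ) = 126.521893
y = r_b·(sin φ − φ·cos φ) = 0.322255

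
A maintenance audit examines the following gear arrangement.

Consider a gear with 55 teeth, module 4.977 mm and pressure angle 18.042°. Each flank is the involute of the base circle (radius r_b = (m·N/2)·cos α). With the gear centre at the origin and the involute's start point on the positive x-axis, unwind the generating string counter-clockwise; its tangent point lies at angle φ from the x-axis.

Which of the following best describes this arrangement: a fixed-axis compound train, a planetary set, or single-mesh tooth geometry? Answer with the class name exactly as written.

single-mesh involute tooth geometry (55T wheel at module 4.977)
classification: single-mesh tooth geometry

single-mesh tooth geometry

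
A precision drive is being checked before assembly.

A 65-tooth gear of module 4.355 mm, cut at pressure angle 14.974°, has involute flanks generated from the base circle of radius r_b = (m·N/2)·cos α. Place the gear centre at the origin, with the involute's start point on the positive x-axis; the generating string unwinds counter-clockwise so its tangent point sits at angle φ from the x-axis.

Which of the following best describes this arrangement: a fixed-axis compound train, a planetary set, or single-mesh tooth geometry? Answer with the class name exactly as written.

class = single-mesh tooth geometry [base-circle involute, m = 4.355, 65T]
classification: single-mesh tooth geometry

single-mesh tooth geometry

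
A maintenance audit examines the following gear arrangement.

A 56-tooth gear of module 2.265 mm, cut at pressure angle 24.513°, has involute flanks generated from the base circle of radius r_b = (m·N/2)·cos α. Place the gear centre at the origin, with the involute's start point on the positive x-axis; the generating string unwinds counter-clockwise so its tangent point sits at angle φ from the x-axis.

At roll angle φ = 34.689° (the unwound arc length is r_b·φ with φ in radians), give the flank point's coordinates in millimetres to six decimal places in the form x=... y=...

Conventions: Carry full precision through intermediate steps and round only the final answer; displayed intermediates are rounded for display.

x=67.329964 y=4.114214

class = single-mesh tooth geometry [base-circle involute, m = 2.265, 56T]
pitch radius r_p = m·N/2 = 2.265·56/2 = 63.420000
base radius r_b = r_p·cos α = 63.420000·cos 24.513° = 57.703775
roll angle φ = 34.689° = 0.60543726 rad
x = r_b·(cos φ + φ·sin φ) = 67.329964
y = r_b·(sin φ − φ·cos φ) = 4.114214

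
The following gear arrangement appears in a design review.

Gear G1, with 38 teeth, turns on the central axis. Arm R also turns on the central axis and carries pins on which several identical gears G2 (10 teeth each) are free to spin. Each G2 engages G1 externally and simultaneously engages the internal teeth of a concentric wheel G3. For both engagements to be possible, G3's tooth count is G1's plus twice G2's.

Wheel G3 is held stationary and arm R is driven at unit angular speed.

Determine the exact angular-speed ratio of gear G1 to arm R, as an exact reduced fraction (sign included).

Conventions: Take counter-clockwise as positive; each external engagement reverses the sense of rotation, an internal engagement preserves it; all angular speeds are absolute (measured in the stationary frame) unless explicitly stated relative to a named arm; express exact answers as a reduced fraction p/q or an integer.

48/19

recognized (axles ride arm R): planetary set, 38/10/58 teeth
ring teeth: 38 + 2·10 = 58
38(ω_sun−ω_arm) = −58(ω_ring−ω_arm),  ω_ring = 0, ω_arm = 1
ω_sun = 1 − (58/38)(0−1) = 48/19
ω_out/ω_in = 48/19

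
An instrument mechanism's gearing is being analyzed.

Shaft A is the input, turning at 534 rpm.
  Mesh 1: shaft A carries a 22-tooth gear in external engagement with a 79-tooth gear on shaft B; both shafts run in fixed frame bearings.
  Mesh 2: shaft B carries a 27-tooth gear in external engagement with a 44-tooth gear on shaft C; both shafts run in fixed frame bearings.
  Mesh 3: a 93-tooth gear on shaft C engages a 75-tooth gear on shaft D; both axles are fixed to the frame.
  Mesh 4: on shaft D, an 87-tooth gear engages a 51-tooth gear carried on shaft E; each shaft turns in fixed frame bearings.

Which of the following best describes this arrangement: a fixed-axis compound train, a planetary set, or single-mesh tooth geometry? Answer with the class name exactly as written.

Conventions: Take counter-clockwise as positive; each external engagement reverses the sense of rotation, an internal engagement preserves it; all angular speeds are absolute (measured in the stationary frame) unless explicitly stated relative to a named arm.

class = fixed-axis compound train [4 meshes; 4 ratios multiply, 4 sense flips]
classification: fixed-axis compound train

fixed-axis compound train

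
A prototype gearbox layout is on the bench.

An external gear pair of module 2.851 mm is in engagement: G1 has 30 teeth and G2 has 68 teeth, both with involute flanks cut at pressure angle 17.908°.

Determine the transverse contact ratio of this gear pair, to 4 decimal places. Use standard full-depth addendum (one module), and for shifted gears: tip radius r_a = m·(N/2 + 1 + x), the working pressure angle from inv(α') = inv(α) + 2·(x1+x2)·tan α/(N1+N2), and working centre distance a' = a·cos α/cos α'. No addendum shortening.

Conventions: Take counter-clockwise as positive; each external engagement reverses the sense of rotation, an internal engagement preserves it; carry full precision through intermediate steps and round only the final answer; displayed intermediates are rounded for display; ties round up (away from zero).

1.8452

single-mesh involute tooth geometry (30T engaging 68T at module 2.851)
base radii: r_b1 = 40.693099, r_b2 = 92.237691
tip radii: r_a1 = 45.616000, r_a2 = 99.785000
no profile shift: α' = α, a' = a
action lengths: √(r_a1²−r_b1²) = 20.612888, √(r_a2²−r_b2²) = 38.069076
base pitch p_b = π·m·cos α = 8.522743
CR = (20.612888 + 38.069076 − 139.699000·sin 17.90800°)/8.522743 = 1.845180
contact ratio ≈ 1.8452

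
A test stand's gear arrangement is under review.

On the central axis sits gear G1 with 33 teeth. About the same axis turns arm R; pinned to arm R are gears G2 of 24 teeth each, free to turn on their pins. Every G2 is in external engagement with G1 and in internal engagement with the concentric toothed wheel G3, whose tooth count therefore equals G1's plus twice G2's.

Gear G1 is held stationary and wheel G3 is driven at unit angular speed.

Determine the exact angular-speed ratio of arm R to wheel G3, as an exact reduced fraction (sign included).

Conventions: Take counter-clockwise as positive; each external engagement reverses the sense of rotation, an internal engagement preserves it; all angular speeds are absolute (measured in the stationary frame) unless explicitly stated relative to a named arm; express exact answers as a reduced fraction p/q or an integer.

27/38

topology: planetary set — G1 33T / G2 24T / G3 81T, arm = carrier (Willis)
ring teeth: 33 + 2·24 = 81
33(ω_sun−ω_arm) = −81(ω_ring−ω_arm),  ω_sun = 0, ω_ring = 1
33(0−ω_arm) = −81(1−ω_arm)  ⇒  114·ω_arm = 81  ⇒  ω_arm = 27/38
ω_out/ω_in = 27/38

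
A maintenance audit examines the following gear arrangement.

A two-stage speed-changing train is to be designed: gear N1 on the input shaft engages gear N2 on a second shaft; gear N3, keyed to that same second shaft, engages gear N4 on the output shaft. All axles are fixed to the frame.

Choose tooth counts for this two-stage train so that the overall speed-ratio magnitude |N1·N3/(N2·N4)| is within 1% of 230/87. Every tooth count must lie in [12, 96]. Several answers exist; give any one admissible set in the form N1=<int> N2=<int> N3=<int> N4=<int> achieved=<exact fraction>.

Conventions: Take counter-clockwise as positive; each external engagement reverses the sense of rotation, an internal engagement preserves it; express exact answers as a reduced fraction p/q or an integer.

N1=20 N2=12 N3=46 N4=29 achieved=230/87

topology: fixed-axis compound train — 2 stages, target 230/87
target = 230/87 in lowest terms: an exact hit needs N1·N3 = k·230 and N2·N4 = k·87 for one integer k, every count in [12, 96]; additionally prefer no 1:1 stage (N1 ≠ N2, N3 ≠ N4)
k = 1…3: no 1:1-free in-range split of k·230 and k·87 into factor pairs; take k = 4
k = 4: N1·N3 = 920 = 20·46, N2·N4 = 348 = 12·29
achieved = 20·46/(12·29) = 230/87; |achieved − target| = 0 ≤ 23/870 ✓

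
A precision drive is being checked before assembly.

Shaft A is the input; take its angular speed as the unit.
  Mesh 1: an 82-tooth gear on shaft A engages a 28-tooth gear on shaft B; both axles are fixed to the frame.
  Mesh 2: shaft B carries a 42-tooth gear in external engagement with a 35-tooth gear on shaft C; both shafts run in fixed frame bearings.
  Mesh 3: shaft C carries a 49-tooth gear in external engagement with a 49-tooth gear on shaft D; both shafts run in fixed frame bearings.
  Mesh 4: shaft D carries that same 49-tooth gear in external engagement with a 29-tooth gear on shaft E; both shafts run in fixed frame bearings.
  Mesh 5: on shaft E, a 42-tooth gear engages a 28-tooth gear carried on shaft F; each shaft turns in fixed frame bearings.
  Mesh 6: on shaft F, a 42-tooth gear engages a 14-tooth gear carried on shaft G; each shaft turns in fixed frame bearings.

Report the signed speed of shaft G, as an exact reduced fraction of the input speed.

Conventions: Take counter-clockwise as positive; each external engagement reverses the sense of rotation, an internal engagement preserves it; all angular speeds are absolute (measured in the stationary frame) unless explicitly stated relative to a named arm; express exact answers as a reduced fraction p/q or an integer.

7749/290

6-mesh fixed-axis compound train (all bearings frame-fixed)
mesh 1 [82T→28T]: |ω|/ω_in = 1×82/28 = 41/14, sense flips to −
mesh 2 [42T→35T]: |ω|/ω_in = (41/14)×42/35 = 123/35, sense flips to +
mesh 3 [49T→49T]: |ω|/ω_in = (123/35)×49/49 = 123/35, sense flips to −
mesh 4 [49T→29T]: |ω|/ω_in = (123/35)×49/29 = 861/145, sense flips to +
mesh 5 [42T→28T]: |ω|/ω_in = (861/145)×42/28 = 2583/290, sense flips to −
mesh 6 [42T→14T]: |ω|/ω_in = (2583/290)×42/14 = 7749/290, sense flips to +
signed output speed (× input speed) = 7749/290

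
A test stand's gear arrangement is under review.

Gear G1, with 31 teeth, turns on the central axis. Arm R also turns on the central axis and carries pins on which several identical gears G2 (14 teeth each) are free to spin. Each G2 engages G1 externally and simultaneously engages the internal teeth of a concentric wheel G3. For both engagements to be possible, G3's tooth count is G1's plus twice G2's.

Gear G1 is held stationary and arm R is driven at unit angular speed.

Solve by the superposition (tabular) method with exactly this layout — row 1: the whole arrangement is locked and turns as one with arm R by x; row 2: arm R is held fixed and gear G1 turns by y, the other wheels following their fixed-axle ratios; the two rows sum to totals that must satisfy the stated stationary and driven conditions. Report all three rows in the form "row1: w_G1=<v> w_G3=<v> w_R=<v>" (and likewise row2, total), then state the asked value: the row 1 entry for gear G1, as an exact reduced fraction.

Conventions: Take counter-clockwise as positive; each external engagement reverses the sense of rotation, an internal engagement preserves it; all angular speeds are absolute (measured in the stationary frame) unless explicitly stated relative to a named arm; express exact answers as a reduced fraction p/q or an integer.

planetary set (31T centre, 14T on arm, 59T internal) — Willis relation
row 1 (train locked, turned with arm): all members turn x
row 2: sun turns y, ring = −(31/59)·y, arm 0
boundary: total ω_sun = x + y = 0 and total ω_arm = x = 1  ⇒  y = -1, x = 1
row 2 ring = −(31/59)·(-1) = 31/59
totals (row 1 + row 2): sun 1 + (-1) = 0, ring 1 + 31/59 = 90/59, arm 1 + 0 = 1
asked cell (row1, sun) = 1

row1: w_G1=1 w_G3=1 w_R=1
row2: w_G1=-1 w_G3=31/59 w_R=0
total: w_G1=0 w_G3=90/59 w_R=1
asked value: 1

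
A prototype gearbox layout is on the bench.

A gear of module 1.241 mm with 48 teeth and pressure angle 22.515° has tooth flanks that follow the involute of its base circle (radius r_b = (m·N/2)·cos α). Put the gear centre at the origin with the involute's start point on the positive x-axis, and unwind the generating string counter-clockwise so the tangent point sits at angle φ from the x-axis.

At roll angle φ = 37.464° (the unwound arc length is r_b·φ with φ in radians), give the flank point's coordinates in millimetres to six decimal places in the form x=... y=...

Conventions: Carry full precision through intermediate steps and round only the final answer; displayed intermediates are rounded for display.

x=32.781660 y=2.455962

topology: single-mesh involute geometry — m = 1.241, N = 48
pitch radius r_p = m·N/2 = 1.241·48/2 = 29.784000
base radius r_b = r_p·cos α = 29.784000·cos 22.515° = 27.513843
roll angle φ = 37.464° = 0.65387015 rad
x = r_b·(cos φ + φ·sin φ) = 32.781660
y = r_b·(sin φ − φ·cos φ) = 2.455962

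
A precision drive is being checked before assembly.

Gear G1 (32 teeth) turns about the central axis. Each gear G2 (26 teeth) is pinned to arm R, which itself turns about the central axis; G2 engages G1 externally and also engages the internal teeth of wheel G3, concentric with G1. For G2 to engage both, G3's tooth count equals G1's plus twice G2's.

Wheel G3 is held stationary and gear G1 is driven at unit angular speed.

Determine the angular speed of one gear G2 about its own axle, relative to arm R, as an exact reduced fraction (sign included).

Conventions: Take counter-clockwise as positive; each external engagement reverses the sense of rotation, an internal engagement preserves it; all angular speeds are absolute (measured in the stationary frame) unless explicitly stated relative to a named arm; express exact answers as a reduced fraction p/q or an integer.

-336/377

recognized (axles ride arm R): planetary set, 32/26/84 teeth
ring teeth: 32 + 2·26 = 84
32(ω_sun−ω_arm) = −84(ω_ring−ω_arm),  ω_ring = 0, ω_sun = 1
32(1−ω_arm) = −84(0−ω_arm)  ⇒  116·ω_arm = 32  ⇒  ω_arm = 8/29
sun–planet mesh: 32·(1−8/29) = −26·(ω_p−ω_arm)  ⇒  ω_p−ω_arm = -336/377
exact speed ratio = -336/377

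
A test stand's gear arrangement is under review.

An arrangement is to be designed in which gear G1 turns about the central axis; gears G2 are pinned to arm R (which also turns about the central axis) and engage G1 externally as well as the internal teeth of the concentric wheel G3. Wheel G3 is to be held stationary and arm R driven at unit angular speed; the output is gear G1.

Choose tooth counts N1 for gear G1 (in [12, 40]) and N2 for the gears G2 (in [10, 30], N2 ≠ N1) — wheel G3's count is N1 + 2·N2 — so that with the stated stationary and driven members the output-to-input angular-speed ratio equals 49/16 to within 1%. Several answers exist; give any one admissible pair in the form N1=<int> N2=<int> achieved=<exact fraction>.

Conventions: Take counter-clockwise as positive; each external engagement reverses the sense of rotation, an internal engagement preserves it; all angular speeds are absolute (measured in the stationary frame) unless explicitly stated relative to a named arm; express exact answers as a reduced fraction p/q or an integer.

N1=32 N2=17 achieved=49/16

class = planetary set [ratio 49/16 wanted; Willis about the carrier]
Willis with ω_ring = 0: ω_sun/ω_arm = (N1+N3)/N1; set equal to 49/16  ⇒  N3/N1 = 49/16 − 1 = 33/16
N3 = N1 + 2·N2  ⇒  N2/N1 = (N3/N1 − 1)/2 = (33/16 − 1)/2 = 17/32
smallest multiple with N1 ≥ 12 and N2 ≥ 10: k = 1  ⇒  N1 = 1·32 = 32, N2 = 1·17 = 17 (N1 ≤ 40, N2 ≤ 30, N2 ≠ N1 ✓), N3 = 32 + 2·17 = 66
check: (N1+N3)/N1 with N1 = 32, N3 = 66 gives 49/16; |achieved − target| = 0 ≤ 49/1600 ✓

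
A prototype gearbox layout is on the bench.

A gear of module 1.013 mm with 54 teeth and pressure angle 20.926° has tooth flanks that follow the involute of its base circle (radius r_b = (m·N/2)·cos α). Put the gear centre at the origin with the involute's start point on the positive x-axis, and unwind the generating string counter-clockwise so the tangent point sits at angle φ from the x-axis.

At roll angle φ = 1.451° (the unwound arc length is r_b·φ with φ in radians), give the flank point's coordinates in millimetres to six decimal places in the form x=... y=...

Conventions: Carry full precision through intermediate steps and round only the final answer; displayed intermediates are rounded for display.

x=25.555187 y=0.000138

class = single-mesh tooth geometry [base-circle involute, m = 1.013, 54T]
pitch radius r_p = m·N/2 = 1.013·54/2 = 27.351000
base radius r_b = r_p·cos α = 27.351000·cos 20.926° = 25.546996
roll angle φ = 1.451° = 0.02532473 rad
x = r_b·(cos φ + φ·sin φ) = 25.555187
y = r_b·(sin φ − φ·cos φ) = 0.000138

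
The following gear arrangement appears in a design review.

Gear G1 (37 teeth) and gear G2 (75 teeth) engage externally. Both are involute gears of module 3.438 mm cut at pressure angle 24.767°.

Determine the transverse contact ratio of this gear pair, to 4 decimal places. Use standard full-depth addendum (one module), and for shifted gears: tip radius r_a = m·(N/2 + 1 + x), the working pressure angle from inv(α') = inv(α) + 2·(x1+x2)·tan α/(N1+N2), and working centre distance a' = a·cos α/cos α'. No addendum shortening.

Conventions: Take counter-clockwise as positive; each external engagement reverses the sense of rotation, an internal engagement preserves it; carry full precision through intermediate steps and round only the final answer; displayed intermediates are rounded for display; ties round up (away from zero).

recognized (one external pair, fixed centres): single-mesh tooth geometry, m = 3.438, N1 = 37, N2 = 75
base radii: r_b1 = 57.752727, r_b2 = 117.066339
tip radii: r_a1 = 67.041000, r_a2 = 132.363000
no profile shift: α' = α, a' = a
action lengths: √(r_a1²−r_b1²) = 34.045825, √(r_a2²−r_b2²) = 61.769217
base pitch p_b = π·m·cos α = 9.807327
CR = (34.045825 + 61.769217 − 192.528000·sin 24.76700°)/9.807327 = 1.545727
contact ratio ≈ 1.5457

1.5457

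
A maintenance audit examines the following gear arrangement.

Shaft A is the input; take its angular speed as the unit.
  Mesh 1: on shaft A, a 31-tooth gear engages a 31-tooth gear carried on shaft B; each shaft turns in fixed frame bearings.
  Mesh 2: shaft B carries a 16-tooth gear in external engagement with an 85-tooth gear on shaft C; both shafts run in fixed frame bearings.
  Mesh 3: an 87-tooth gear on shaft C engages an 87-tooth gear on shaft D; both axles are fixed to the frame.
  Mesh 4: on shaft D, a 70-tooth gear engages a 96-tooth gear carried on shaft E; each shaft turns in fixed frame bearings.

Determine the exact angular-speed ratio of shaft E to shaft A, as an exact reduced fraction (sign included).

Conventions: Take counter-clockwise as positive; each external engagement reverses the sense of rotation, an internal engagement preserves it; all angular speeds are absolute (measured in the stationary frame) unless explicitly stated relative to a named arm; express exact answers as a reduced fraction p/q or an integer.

class = fixed-axis compound train [4 meshes; 4 ratios multiply, 4 sense flips]
mesh 1 [31T→31T]: running ratio 1, sense −
mesh 2 [16T→85T]: running ratio 16/85, sense +
mesh 3 [87T→87T]: running ratio 16/85, sense −
mesh 4 [70T→96T]: running ratio 7/51, sense +
ω_out/ω_in = 7/51

7/51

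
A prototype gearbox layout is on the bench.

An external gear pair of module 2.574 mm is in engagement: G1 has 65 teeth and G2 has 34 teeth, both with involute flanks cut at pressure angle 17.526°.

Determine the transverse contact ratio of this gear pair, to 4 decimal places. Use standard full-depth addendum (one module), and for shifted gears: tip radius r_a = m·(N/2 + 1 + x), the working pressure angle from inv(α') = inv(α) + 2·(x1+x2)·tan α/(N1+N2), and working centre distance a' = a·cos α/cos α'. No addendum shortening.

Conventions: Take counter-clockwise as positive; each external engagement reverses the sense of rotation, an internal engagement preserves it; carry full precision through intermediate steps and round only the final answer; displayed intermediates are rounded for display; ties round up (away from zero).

recognized (one external pair, fixed centres): single-mesh tooth geometry, m = 2.574, N1 = 65, N2 = 34
base radii: r_b1 = 79.771768, r_b2 = 41.726771
tip radii: r_a1 = 86.229000, r_a2 = 46.332000
no profile shift: α' = α, a' = a
action lengths: √(r_a1²−r_b1²) = 32.739967, √(r_a2²−r_b2²) = 20.137795
base pitch p_b = π·m·cos α = 7.711089
CR = (32.739967 + 20.137795 − 127.413000·sin 17.52600°)/7.711089 = 1.881550
contact ratio ≈ 1.8815

1.8815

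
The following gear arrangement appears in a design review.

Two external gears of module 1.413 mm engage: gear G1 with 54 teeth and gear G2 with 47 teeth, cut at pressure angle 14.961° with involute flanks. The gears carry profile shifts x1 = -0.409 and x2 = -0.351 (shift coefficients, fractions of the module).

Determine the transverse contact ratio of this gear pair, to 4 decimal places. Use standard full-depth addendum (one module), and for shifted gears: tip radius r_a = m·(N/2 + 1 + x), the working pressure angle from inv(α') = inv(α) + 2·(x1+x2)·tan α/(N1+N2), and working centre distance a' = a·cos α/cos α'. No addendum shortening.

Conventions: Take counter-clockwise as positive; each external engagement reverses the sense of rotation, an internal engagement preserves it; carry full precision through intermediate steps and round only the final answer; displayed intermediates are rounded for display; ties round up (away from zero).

2.6948

recognized (one external pair, fixed centres): single-mesh tooth geometry, m = 1.413, N1 = 54, N2 = 47
base radii: r_b1 = 36.857749, r_b2 = 32.079892
tip radii: r_a1 = 38.986083, r_a2 = 34.122537
inv(α') = inv(14.961°) + 2·(-0.409-0.351)·tan α/(54+47) = 0.00207954  ⇒  α' = 10.50011°
a' = a·cos α / cos α' = 71.3565·cos 14.961°/cos 10.50011° = 70.111693
action lengths: √(r_a1²−r_b1²) = 12.705157, √(r_a2²−r_b2²) = 11.628759
base pitch p_b = π·m·cos α = 4.288594
CR = (12.705157 + 11.628759 − 70.111693·sin 10.50011°)/4.288594 = 2.694808
contact ratio ≈ 2.6948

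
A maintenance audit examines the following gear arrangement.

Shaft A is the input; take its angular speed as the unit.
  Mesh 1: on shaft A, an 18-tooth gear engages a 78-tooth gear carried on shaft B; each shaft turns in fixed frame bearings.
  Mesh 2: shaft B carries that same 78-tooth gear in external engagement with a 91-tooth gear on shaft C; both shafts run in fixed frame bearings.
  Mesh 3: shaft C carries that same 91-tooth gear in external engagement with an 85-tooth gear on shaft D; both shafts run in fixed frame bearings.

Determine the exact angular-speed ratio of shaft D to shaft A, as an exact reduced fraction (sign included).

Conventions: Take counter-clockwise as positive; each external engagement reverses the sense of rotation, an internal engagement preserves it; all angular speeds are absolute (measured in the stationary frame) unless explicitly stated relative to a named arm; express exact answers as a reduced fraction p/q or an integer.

class = fixed-axis compound train [3 meshes; 3 ratios multiply, 3 sense flips]
mesh 1 [18T→78T]: running ratio 3/13, sense −
mesh 2 [78T→91T]: running ratio 18/91, sense +
mesh 3 [91T→85T]: running ratio 18/85, sense −
ω_out/ω_in = -18/85

-18/85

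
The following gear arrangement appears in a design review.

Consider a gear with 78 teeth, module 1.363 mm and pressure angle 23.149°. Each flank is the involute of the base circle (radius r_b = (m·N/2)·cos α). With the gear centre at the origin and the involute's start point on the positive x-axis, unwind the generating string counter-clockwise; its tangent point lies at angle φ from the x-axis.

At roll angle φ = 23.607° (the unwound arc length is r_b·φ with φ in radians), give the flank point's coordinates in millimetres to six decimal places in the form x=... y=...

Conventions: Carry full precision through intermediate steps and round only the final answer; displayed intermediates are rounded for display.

recognized (one wheel, involute flank): single-mesh tooth geometry, m = 1.363, N = 78
pitch radius r_p = m·N/2 = 1.363·78/2 = 53.157000
base radius r_b = r_p·cos α = 53.157000·cos 23.149° = 48.877098
roll angle φ = 23.607° = 0.41201988 rad
x = r_b·(cos φ + φ·sin φ) = 52.851377
y = r_b·(sin φ − φ·cos φ) = 1.120335

x=52.851377 y=1.120335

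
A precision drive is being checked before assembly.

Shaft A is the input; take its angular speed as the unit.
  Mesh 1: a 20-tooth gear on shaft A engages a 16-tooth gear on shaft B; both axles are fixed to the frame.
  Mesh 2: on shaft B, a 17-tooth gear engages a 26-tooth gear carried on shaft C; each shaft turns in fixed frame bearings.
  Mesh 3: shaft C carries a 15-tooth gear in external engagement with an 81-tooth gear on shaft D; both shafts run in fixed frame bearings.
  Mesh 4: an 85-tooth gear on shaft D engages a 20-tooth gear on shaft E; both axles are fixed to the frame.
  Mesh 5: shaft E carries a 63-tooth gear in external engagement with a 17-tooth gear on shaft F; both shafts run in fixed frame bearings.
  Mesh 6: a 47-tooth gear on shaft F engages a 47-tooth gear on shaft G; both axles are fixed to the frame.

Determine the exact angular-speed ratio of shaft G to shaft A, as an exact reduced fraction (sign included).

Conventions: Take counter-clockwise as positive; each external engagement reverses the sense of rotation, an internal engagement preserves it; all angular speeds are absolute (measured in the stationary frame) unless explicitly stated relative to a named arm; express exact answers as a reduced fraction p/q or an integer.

class = fixed-axis compound train [6 meshes; 6 ratios multiply, 6 sense flips]
mesh 1 [20T→16T]: running ratio 5/4, sense −
mesh 2 [17T→26T]: running ratio 85/104, sense +
mesh 3 [15T→81T]: running ratio 425/2808, sense −
mesh 4 [85T→20T]: running ratio 7225/11232, sense +
mesh 5 [63T→17T]: running ratio 2975/1248, sense −
mesh 6 [47T→47T]: running ratio 2975/1248, sense +
ω_out/ω_in = 2975/1248

2975/1248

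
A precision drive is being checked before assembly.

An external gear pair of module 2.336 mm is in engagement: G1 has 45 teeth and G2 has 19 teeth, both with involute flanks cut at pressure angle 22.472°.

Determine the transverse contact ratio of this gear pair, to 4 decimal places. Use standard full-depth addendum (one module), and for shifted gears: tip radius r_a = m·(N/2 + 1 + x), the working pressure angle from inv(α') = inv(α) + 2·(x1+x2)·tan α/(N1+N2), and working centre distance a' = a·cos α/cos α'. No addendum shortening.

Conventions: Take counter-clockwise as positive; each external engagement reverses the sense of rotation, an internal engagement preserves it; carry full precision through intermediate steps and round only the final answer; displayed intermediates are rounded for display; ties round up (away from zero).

class = single-mesh tooth geometry [involute pair 45T × 19T, m = 2.336]
base radii: r_b1 = 48.568932, r_b2 = 20.506882
tip radii: r_a1 = 54.896000, r_a2 = 24.528000
no profile shift: α' = α, a' = a
action lengths: √(r_a1²−r_b1²) = 25.585732, √(r_a2²−r_b2²) = 13.456989
base pitch p_b = π·m·cos α = 6.781502
CR = (25.585732 + 13.456989 − 74.752000·sin 22.47200°)/6.781502 = 1.543924
contact ratio ≈ 1.5439

1.5439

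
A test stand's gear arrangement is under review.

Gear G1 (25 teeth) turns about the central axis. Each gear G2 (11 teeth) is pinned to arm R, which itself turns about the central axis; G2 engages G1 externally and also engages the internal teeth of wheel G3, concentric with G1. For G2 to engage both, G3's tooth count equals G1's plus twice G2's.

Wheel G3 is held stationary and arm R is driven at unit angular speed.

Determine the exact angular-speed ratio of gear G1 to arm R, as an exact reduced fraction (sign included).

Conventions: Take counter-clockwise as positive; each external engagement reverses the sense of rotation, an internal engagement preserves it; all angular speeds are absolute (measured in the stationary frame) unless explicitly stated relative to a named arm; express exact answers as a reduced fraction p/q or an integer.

72/25

planetary set (25T centre, 11T on arm, 47T internal) — Willis relation
ring teeth: 25 + 2·11 = 47
25(ω_sun−ω_arm) = −47(ω_ring−ω_arm),  ω_ring = 0, ω_arm = 1
ω_sun = 1 − (47/25)(0−1) = 72/25
ω_out/ω_in = 72/25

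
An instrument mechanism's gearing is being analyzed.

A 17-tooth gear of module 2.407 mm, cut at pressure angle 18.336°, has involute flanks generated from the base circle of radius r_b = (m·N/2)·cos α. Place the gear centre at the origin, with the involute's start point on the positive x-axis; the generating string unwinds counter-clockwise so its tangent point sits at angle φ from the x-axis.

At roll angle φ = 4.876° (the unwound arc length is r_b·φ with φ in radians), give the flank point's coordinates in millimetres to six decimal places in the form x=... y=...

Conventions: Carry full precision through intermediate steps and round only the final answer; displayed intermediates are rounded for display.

class = single-mesh tooth geometry [base-circle involute, m = 2.407, 17T]
pitch radius r_p = m·N/2 = 2.407·17/2 = 20.459500
base radius r_b = r_p·cos α = 20.459500·cos 18.336° = 19.420730
roll angle φ = 4.876° = 0.08510225 rad
x = r_b·(cos φ + φ·sin φ) = 19.490929
y = r_b·(sin φ − φ·cos φ) = 0.003987

x=19.490929 y=0.003987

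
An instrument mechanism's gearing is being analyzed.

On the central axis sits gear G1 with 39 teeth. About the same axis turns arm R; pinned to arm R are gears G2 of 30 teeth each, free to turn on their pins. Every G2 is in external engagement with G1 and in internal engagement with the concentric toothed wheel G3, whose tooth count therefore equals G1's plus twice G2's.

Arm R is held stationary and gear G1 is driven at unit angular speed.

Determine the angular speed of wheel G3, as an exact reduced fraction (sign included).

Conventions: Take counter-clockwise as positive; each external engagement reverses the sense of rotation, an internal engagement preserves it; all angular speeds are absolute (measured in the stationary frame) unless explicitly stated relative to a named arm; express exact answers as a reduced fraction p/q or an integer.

-13/33

recognized (axles ride arm R): planetary set, 39/30/99 teeth
ring teeth: 39 + 2·30 = 99
39(ω_sun−ω_arm) = −99(ω_ring−ω_arm),  ω_arm = 0, ω_sun = 1
ω_ring = 0 − (39/99)(1−0) = -13/33
exact speed ratio = -13/33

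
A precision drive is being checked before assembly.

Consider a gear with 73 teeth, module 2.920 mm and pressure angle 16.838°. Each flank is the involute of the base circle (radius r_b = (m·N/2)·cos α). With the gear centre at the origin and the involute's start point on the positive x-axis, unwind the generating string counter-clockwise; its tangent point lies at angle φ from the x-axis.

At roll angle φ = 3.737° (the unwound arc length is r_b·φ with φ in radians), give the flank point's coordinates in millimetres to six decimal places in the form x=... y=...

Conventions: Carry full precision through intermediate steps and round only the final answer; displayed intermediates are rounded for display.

recognized (one wheel, involute flank): single-mesh tooth geometry, m = 2.920, N = 73
pitch radius r_p = m·N/2 = 2.920·73/2 = 106.580000
base radius r_b = r_p·cos α = 106.580000·cos 16.838° = 102.010659
roll angle φ = 3.737° = 0.06522295 rad
x = r_b·(cos φ + φ·sin φ) = 102.227407
y = r_b·(sin φ − φ·cos φ) = 0.009431

x=102.227407 y=0.009431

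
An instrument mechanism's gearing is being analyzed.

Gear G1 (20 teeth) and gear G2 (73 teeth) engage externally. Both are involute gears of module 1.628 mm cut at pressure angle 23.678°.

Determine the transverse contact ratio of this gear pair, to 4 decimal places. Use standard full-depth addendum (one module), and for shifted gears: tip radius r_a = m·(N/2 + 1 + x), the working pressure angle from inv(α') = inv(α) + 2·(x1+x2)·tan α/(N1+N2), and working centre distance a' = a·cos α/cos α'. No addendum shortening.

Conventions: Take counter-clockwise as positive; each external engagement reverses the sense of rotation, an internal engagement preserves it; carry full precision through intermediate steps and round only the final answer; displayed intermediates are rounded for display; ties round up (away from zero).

1.5345

class = single-mesh tooth geometry [involute pair 20T × 73T, m = 1.628]
base radii: r_b1 = 14.909499, r_b2 = 54.419670
tip radii: r_a1 = 17.908000, r_a2 = 61.050000
no profile shift: α' = α, a' = a
action lengths: √(r_a1²−r_b1²) = 9.919845, √(r_a2²−r_b2²) = 27.669515
base pitch p_b = π·m·cos α = 4.683957
CR = (9.919845 + 27.669515 − 75.702000·sin 23.67800°)/4.683957 = 1.534542
contact ratio ≈ 1.5345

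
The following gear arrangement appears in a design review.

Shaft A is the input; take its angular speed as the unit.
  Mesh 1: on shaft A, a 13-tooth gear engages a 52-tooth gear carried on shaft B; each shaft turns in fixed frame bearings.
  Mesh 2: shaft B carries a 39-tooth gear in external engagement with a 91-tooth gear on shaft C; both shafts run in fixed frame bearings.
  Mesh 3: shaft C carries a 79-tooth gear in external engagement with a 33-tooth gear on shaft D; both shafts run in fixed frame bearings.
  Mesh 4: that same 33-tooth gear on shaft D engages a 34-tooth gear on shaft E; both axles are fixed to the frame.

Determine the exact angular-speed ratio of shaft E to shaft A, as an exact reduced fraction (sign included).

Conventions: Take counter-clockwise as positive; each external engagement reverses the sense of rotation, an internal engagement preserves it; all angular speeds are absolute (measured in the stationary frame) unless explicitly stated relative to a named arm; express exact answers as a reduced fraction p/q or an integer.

237/952

class = fixed-axis compound train [4 meshes; 4 ratios multiply, 4 sense flips]
mesh 1 [13T→52T]: running ratio 1/4, sense −
mesh 2 [39T→91T]: running ratio 3/28, sense +
mesh 3 [79T→33T]: running ratio 79/308, sense −
mesh 4 [33T→34T]: running ratio 237/952, sense +
ω_out/ω_in = 237/952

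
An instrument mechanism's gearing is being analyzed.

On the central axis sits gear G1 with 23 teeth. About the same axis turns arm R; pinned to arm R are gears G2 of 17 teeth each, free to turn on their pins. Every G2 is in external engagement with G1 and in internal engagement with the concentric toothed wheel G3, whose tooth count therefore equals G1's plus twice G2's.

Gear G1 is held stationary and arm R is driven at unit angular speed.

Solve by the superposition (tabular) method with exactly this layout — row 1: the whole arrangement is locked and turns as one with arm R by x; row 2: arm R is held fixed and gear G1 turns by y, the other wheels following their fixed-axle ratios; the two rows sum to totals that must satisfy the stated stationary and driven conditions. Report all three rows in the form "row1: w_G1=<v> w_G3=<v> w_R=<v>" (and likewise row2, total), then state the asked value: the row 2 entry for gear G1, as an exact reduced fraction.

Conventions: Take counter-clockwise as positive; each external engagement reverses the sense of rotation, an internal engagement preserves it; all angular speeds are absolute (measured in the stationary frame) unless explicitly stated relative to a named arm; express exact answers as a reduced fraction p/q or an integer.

planetary set (23T centre, 17T on arm, 57T internal) — Willis relation
row 1 (train locked, turned with arm): all members turn x
row 2 — arm fixed, fixed-axis ratios: sun y, ring −(23/57)·y, arm 0
boundary: total ω_sun = x + y = 0 and total ω_arm = x = 1  ⇒  y = -1, x = 1
row 2 ring = −(23/57)·(-1) = 23/57
totals (row 1 + row 2): sun 1 + (-1) = 0, ring 1 + 23/57 = 80/57, arm 1 + 0 = 1
asked cell (row2, sun) = -1

row1: w_G1=1 w_G3=1 w_R=1
row2: w_G1=-1 w_G3=23/57 w_R=0
total: w_G1=0 w_G3=80/57 w_R=1
asked value: -1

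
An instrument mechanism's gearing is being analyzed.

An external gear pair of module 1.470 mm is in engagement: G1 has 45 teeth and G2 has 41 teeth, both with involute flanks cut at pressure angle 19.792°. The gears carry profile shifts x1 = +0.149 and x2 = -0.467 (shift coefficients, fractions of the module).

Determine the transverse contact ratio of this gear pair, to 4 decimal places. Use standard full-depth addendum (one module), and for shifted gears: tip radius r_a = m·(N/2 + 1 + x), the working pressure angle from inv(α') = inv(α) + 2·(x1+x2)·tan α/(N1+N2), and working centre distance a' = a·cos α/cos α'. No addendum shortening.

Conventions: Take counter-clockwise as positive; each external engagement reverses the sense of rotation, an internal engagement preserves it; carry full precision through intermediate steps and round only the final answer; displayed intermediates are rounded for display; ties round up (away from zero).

class = single-mesh tooth geometry [involute pair 45T × 41T, m = 1.470]
base radii: r_b1 = 31.121195, r_b2 = 28.354867
tip radii: r_a1 = 34.764030, r_a2 = 30.918510
inv(α') = inv(19.792°) + 2·(+0.149-0.467)·tan α/(45+41) = 0.01176755  ⇒  α' = 18.52970°
a' = a·cos α / cos α' = 63.2100·cos 19.792°/cos 18.52970° = 62.727940
action lengths: √(r_a1²−r_b1²) = 15.492223, √(r_a2²−r_b2²) = 12.327034
base pitch p_b = π·m·cos α = 4.345339
CR = (15.492223 + 12.327034 − 62.727940·sin 18.52970°)/4.345339 = 1.814485
contact ratio ≈ 1.8145

1.8145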